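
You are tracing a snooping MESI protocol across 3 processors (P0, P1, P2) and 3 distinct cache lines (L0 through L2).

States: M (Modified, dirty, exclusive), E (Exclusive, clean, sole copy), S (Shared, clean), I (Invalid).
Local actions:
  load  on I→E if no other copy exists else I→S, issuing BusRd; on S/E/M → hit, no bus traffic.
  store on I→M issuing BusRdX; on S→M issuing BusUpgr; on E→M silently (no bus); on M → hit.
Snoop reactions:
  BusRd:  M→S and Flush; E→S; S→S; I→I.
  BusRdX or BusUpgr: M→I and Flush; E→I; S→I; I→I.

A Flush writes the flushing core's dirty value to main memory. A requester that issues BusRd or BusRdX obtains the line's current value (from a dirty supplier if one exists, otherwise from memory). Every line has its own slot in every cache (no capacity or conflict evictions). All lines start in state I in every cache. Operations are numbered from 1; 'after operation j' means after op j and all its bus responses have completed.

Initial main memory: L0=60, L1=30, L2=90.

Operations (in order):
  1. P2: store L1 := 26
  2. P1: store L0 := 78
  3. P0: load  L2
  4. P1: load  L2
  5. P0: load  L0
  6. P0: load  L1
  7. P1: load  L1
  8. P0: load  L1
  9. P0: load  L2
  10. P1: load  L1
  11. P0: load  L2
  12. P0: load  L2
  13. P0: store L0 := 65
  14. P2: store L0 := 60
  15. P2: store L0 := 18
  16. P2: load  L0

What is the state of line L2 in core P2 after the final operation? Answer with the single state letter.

  op1 P2: store L1 := 26 → I/I/M on L1; bus BusRdX; mem=30
  op2 P1: store L0 := 78 → I/M/I on L0; bus BusRdX; mem=60
  op3 P0: load  L2 → E/I/I on L2; bus BusRd; mem=90
  op4 P1: load  L2 → S/S/I on L2; bus BusRd; mem=90
  op5 P0: load  L0 → S/S/I on L0; bus BusRd Flush; mem=78
  op6 P0: load  L1 → S/I/S on L1; bus BusRd Flush; mem=26
  op7 P1: load  L1 → S/S/S on L1; bus BusRd; mem=26
  op8 P0: load  L1 → S/S/S on L1; bus (none); mem=26
  op9 P0: load  L2 → S/S/I on L2; bus (none); mem=90
  op10 P1: load  L1 → S/S/S on L1; bus (none); mem=26
  op11 P0: load  L2 → S/S/I on L2; bus (none); mem=90
  op12 P0: load  L2 → S/S/I on L2; bus (none); mem=90
  op13 P0: store L0 := 65 → M/I/I on L0; bus BusUpgr; mem=78
  op14 P2: store L0 := 60 → I/I/M on L0; bus BusRdX Flush; mem=65
  op15 P2: store L0 := 18 → I/I/M on L0; bus (none); mem=65
  op16 P2: load  L0 → I/I/M on L0; bus (none); mem=65

state = I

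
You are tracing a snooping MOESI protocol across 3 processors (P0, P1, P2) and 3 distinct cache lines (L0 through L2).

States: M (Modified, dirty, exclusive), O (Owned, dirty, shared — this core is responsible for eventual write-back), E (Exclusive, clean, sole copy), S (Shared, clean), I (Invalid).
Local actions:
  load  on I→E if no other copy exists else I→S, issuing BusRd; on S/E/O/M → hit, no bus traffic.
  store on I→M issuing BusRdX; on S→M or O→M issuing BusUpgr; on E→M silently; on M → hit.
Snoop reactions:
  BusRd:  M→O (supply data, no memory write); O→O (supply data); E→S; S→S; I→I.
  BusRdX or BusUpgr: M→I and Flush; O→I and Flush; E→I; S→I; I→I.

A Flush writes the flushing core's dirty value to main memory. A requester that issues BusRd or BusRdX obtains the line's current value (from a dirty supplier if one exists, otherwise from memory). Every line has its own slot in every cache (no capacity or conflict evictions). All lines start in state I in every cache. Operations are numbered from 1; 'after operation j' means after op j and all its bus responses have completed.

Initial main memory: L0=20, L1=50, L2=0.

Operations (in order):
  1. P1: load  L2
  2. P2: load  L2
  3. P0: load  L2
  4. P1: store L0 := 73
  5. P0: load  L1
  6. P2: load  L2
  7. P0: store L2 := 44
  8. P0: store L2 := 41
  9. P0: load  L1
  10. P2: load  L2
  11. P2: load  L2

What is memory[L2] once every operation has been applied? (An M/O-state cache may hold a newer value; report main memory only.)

memory[L2] = 0

step 1: P1: load  L2  ⟶  IEI  (L2)  txn=BusRd  M[L2]=0
step 2: P2: load  L2  ⟶  ISS  (L2)  txn=BusRd  M[L2]=0
step 3: P0: load  L2  ⟶  SSS  (L2)  txn=BusRd  M[L2]=0
step 4: P1: store L0 := 73  ⟶  IMI  (L0)  txn=BusRdX  M[L0]=20
step 5: P0: load  L1  ⟶  EII  (L1)  txn=BusRd  M[L1]=50
step 6: P2: load  L2  ⟶  SSS  (L2)  txn=∅  M[L2]=0
step 7: P0: store L2 := 44  ⟶  MII  (L2)  txn=BusUpgr  M[L2]=0
step 8: P0: store L2 := 41  ⟶  MII  (L2)  txn=∅  M[L2]=0
step 9: P0: load  L1  ⟶  EII  (L1)  txn=∅  M[L1]=50
step 10: P2: load  L2  ⟶  OIS  (L2)  txn=BusRd  M[L2]=0
step 11: P2: load  L2  ⟶  OIS  (L2)  txn=∅  M[L2]=0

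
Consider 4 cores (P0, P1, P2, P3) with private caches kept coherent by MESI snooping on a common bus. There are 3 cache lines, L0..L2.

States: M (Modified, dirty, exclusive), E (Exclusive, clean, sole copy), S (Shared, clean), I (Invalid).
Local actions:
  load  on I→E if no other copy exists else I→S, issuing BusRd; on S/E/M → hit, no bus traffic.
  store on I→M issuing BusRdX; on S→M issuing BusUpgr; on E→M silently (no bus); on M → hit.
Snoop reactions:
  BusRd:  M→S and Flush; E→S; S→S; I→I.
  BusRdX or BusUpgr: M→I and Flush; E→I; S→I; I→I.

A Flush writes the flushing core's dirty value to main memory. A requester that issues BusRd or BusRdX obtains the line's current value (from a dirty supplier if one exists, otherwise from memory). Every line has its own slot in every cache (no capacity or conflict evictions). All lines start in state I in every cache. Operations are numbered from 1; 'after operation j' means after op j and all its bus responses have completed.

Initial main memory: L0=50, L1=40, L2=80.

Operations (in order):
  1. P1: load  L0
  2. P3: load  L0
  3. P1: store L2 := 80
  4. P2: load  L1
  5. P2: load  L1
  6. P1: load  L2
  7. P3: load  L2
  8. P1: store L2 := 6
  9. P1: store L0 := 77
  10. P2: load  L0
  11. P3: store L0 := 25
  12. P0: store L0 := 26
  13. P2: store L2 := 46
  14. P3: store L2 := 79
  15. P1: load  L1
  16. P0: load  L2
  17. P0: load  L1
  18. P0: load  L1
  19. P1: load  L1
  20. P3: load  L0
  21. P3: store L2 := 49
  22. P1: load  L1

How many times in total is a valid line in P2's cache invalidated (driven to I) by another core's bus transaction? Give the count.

  op1 P1: load  L0 → I/E/I/I on L0; bus BusRd; mem=50
  op2 P3: load  L0 → I/S/I/S on L0; bus BusRd; mem=50
  op3 P1: store L2 := 80 → I/M/I/I on L2; bus BusRdX; mem=80
  op4 P2: load  L1 → I/I/E/I on L1; bus BusRd; mem=40
  op5 P2: load  L1 → I/I/E/I on L1; bus (none); mem=40
  op6 P1: load  L2 → I/M/I/I on L2; bus (none); mem=80
  op7 P3: load  L2 → I/S/I/S on L2; bus BusRd Flush; mem=80
  op8 P1: store L2 := 6 → I/M/I/I on L2; bus BusUpgr; mem=80
  op9 P1: store L0 := 77 → I/M/I/I on L0; bus BusUpgr; mem=50
  op10 P2: load  L0 → I/S/S/I on L0; bus BusRd Flush; mem=77
  op11 P3: store L0 := 25 → I/I/I/M on L0; bus BusRdX; mem=77
  op12 P0: store L0 := 26 → M/I/I/I on L0; bus BusRdX Flush; mem=25
  op13 P2: store L2 := 46 → I/I/M/I on L2; bus BusRdX Flush; mem=6
  op14 P3: store L2 := 79 → I/I/I/M on L2; bus BusRdX Flush; mem=46
  op15 P1: load  L1 → I/S/S/I on L1; bus BusRd; mem=40
  op16 P0: load  L2 → S/I/I/S on L2; bus BusRd Flush; mem=79
  op17 P0: load  L1 → S/S/S/I on L1; bus BusRd; mem=40
  op18 P0: load  L1 → S/S/S/I on L1; bus (none); mem=40
  op19 P1: load  L1 → S/S/S/I on L1; bus (none); mem=40
  op20 P3: load  L0 → S/I/I/S on L0; bus BusRd Flush; mem=26
  op21 P3: store L2 := 49 → I/I/I/M on L2; bus BusUpgr; mem=79
  op22 P1: load  L1 → S/S/S/I on L1; bus (none); mem=40

invalidations = 2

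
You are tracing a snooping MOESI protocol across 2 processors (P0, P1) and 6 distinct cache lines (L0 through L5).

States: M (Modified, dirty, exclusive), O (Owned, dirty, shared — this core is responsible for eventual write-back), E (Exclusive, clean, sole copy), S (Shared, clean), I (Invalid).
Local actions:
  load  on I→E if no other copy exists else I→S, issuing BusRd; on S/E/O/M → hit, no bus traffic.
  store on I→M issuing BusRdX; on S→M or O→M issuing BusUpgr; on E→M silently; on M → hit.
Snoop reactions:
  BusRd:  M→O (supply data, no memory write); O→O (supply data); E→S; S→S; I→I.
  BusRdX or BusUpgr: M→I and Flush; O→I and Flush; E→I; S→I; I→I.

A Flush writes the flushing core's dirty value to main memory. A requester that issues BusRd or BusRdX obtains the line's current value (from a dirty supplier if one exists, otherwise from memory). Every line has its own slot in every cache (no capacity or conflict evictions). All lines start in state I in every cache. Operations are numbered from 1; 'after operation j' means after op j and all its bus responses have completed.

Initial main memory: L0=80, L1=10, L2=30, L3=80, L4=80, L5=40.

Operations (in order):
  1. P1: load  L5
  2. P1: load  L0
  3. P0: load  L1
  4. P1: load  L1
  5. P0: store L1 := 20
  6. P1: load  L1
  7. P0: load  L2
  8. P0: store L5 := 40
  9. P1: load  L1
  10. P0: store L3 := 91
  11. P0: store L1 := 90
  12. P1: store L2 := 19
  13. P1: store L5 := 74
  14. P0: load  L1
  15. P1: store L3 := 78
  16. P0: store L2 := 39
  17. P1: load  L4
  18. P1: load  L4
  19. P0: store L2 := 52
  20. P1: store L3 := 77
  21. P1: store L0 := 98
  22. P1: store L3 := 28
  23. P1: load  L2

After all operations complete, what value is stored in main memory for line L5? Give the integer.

memory[L5] = 40

step 1: P1: load  L5  ⟶  IE  (L5)  txn=BusRd  M[L5]=40
step 2: P1: load  L0  ⟶  IE  (L0)  txn=BusRd  M[L0]=80
step 3: P0: load  L1  ⟶  EI  (L1)  txn=BusRd  M[L1]=10
step 4: P1: load  L1  ⟶  SS  (L1)  txn=BusRd  M[L1]=10
step 5: P0: store L1 := 20  ⟶  MI  (L1)  txn=BusUpgr  M[L1]=10
step 6: P1: load  L1  ⟶  OS  (L1)  txn=BusRd  M[L1]=10
step 7: P0: load  L2  ⟶  EI  (L2)  txn=BusRd  M[L2]=30
step 8: P0: store L5 := 40  ⟶  MI  (L5)  txn=BusRdX  M[L5]=40
step 9: P1: load  L1  ⟶  OS  (L1)  txn=∅  M[L1]=10
step 10: P0: store L3 := 91  ⟶  MI  (L3)  txn=BusRdX  M[L3]=80
step 11: P0: store L1 := 90  ⟶  MI  (L1)  txn=BusUpgr  M[L1]=10
step 12: P1: store L2 := 19  ⟶  IM  (L2)  txn=BusRdX  M[L2]=30
step 13: P1: store L5 := 74  ⟶  IM  (L5)  txn=BusRdX+Flush  M[L5]=40
step 14: P0: load  L1  ⟶  MI  (L1)  txn=∅  M[L1]=10
step 15: P1: store L3 := 78  ⟶  IM  (L3)  txn=BusRdX+Flush  M[L3]=91
step 16: P0: store L2 := 39  ⟶  MI  (L2)  txn=BusRdX+Flush  M[L2]=19
step 17: P1: load  L4  ⟶  IE  (L4)  txn=BusRd  M[L4]=80
step 18: P1: load  L4  ⟶  IE  (L4)  txn=∅  M[L4]=80
step 19: P0: store L2 := 52  ⟶  MI  (L2)  txn=∅  M[L2]=19
step 20: P1: store L3 := 77  ⟶  IM  (L3)  txn=∅  M[L3]=91
step 21: P1: store L0 := 98  ⟶  IM  (L0)  txn=∅  M[L0]=80
step 22: P1: store L3 := 28  ⟶  IM  (L3)  txn=∅  M[L3]=91
step 23: P1: load  L2  ⟶  OS  (L2)  txn=BusRd  M[L2]=19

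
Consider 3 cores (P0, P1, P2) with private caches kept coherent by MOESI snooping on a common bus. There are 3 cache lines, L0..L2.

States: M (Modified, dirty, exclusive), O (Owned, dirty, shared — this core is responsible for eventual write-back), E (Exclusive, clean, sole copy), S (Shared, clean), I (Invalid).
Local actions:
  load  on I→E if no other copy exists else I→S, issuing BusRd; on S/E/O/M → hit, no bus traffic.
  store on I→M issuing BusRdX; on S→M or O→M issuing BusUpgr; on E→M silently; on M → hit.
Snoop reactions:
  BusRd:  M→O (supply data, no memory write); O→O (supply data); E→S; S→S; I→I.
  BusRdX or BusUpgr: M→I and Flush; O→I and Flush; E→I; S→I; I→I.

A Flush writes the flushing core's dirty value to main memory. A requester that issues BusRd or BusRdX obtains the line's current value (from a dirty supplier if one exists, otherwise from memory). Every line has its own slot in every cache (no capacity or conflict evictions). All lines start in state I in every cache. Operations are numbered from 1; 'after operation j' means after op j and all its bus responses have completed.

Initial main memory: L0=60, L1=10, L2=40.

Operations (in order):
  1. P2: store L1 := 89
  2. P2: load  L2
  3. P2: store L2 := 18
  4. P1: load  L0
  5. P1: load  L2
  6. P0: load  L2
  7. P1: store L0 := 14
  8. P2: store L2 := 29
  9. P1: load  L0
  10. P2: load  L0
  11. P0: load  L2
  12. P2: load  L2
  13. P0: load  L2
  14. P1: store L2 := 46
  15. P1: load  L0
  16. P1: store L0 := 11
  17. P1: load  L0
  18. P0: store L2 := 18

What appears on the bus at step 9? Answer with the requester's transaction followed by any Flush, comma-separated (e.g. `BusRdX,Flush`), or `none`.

bus = none

  op1 P2: store L1 := 89 → I/I/M on L1; bus BusRdX; mem=10
  op2 P2: load  L2 → I/I/E on L2; bus BusRd; mem=40
  op3 P2: store L2 := 18 → I/I/M on L2; bus (none); mem=40
  op4 P1: load  L0 → I/E/I on L0; bus BusRd; mem=60
  op5 P1: load  L2 → I/S/O on L2; bus BusRd; mem=40
  op6 P0: load  L2 → S/S/O on L2; bus BusRd; mem=40
  op7 P1: store L0 := 14 → I/M/I on L0; bus (none); mem=60
  op8 P2: store L2 := 29 → I/I/M on L2; bus BusUpgr; mem=40
  op9 P1: load  L0 → I/M/I on L0; bus (none); mem=60
  op10 P2: load  L0 → I/O/S on L0; bus BusRd; mem=60
  op11 P0: load  L2 → S/I/O on L2; bus BusRd; mem=40
  op12 P2: load  L2 → S/I/O on L2; bus (none); mem=40
  op13 P0: load  L2 → S/I/O on L2; bus (none); mem=40
  op14 P1: store L2 := 46 → I/M/I on L2; bus BusRdX Flush; mem=29
  op15 P1: load  L0 → I/O/S on L0; bus (none); mem=60
  op16 P1: store L0 := 11 → I/M/I on L0; bus BusUpgr; mem=60
  op17 P1: load  L0 → I/M/I on L0; bus (none); mem=60
  op18 P0: store L2 := 18 → M/I/I on L2; bus BusRdX Flush; mem=46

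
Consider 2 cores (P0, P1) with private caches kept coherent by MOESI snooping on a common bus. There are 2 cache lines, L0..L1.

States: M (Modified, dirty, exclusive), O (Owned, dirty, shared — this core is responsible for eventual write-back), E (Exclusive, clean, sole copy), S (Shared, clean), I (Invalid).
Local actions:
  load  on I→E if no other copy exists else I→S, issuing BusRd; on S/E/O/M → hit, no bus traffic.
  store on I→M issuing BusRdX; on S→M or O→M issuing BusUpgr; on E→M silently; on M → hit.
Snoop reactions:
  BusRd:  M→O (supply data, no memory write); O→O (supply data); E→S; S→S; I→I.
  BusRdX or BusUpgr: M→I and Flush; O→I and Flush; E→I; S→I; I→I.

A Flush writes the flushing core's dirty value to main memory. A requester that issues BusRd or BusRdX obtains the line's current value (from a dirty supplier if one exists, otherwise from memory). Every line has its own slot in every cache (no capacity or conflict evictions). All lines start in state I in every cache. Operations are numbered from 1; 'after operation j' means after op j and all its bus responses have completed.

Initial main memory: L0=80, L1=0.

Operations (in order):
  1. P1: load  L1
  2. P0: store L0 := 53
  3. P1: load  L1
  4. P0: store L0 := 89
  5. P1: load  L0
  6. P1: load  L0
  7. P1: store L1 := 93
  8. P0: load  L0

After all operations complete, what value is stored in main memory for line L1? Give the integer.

[1] P1: load  L1 | P0:I, P1:E(0) | bus: BusRd
[2] P0: store L0 := 53 | P0:M(53), P1:I | bus: BusRdX
[3] P1: load  L1 | P0:I, P1:E(0) | bus: none
[4] P0: store L0 := 89 | P0:M(89), P1:I | bus: none
[5] P1: load  L0 | P0:O(89), P1:S(89) | bus: BusRd
[6] P1: load  L0 | P0:O(89), P1:S(89) | bus: none
[7] P1: store L1 := 93 | P0:I, P1:M(93) | bus: none
[8] P0: load  L0 | P0:O(89), P1:S(89) | bus: none

memory[L1] = 0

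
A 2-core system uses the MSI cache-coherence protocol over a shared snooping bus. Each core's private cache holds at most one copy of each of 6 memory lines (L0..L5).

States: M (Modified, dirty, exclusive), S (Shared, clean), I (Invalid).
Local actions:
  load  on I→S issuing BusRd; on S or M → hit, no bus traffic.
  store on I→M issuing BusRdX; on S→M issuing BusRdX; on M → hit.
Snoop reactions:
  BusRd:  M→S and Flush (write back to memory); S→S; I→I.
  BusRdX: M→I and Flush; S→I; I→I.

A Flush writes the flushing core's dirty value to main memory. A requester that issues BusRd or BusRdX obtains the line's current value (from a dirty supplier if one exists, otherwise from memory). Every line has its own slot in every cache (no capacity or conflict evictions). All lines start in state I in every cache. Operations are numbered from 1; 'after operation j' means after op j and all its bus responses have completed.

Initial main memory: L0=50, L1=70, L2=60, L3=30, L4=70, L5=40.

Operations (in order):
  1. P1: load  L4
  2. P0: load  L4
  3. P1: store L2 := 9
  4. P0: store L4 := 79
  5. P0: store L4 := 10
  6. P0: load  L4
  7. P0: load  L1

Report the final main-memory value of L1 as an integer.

1. P1: load  L4  bus=[BusRd]  L4: P0=I P1=S  mem[L4]=70
2. P0: load  L4  bus=[BusRd]  L4: P0=S P1=S  mem[L4]=70
3. P1: store L2 := 9  bus=[BusRdX]  L2: P0=I P1=M  mem[L2]=60
4. P0: store L4 := 79  bus=[BusRdX]  L4: P0=M P1=I  mem[L4]=70
5. P0: store L4 := 10  bus=[-]  L4: P0=M P1=I  mem[L4]=70
6. P0: load  L4  bus=[-]  L4: P0=M P1=I  mem[L4]=70
7. P0: load  L1  bus=[BusRd]  L1: P0=S P1=I  mem[L1]=70

memory[L1] = 70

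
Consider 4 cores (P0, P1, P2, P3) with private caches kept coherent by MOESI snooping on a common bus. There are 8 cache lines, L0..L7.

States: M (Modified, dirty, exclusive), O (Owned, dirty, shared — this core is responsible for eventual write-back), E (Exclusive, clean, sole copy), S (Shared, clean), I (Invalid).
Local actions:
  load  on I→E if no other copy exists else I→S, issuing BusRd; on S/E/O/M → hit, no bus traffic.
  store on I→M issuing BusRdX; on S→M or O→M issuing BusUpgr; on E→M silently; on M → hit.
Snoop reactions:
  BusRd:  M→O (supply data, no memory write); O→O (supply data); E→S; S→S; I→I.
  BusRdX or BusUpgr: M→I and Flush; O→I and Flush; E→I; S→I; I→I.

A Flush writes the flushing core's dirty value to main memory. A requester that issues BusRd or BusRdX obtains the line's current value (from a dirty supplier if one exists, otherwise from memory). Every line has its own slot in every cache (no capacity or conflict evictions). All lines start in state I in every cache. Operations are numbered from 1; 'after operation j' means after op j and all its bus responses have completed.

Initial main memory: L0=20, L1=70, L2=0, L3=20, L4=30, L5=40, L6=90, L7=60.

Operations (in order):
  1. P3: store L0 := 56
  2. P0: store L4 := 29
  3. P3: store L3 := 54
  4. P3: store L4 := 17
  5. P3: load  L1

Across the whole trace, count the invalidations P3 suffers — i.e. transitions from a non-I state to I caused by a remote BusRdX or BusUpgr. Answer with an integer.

[1] P3: store L0 := 56 | P0:I, P1:I, P2:I, P3:M(56) | bus: BusRdX
[2] P0: store L4 := 29 | P0:M(29), P1:I, P2:I, P3:I | bus: BusRdX
[3] P3: store L3 := 54 | P0:I, P1:I, P2:I, P3:M(54) | bus: BusRdX
[4] P3: store L4 := 17 | P0:I, P1:I, P2:I, P3:M(17) | bus: BusRdX,Flush
[5] P3: load  L1 | P0:I, P1:I, P2:I, P3:E(70) | bus: BusRd

invalidations = 0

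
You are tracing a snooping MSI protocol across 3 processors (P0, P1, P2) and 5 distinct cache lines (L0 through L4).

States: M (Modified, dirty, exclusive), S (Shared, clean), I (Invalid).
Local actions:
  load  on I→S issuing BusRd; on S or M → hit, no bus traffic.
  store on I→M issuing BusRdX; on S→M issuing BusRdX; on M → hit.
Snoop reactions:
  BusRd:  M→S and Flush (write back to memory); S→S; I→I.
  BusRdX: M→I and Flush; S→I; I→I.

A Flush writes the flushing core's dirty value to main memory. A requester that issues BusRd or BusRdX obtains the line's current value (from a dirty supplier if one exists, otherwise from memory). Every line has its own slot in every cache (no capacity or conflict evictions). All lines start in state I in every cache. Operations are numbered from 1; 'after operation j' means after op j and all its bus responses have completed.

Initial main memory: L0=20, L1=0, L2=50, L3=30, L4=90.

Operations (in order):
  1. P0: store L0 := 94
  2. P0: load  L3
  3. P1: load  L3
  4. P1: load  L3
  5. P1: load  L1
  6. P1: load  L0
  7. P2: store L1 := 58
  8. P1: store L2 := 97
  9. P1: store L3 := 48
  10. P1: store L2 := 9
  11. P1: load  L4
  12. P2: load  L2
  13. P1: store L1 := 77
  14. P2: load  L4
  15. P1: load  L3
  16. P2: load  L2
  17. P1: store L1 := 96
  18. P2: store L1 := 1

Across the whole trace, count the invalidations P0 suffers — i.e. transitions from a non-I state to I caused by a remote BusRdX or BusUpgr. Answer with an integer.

invalidations = 1

step 1: P0: store L0 := 94  ⟶  MII  (L0)  txn=BusRdX  M[L0]=20
step 2: P0: load  L3  ⟶  SII  (L3)  txn=BusRd  M[L3]=30
step 3: P1: load  L3  ⟶  SSI  (L3)  txn=BusRd  M[L3]=30
step 4: P1: load  L3  ⟶  SSI  (L3)  txn=∅  M[L3]=30
step 5: P1: load  L1  ⟶  ISI  (L1)  txn=BusRd  M[L1]=0
step 6: P1: load  L0  ⟶  SSI  (L0)  txn=BusRd+Flush  M[L0]=94
step 7: P2: store L1 := 58  ⟶  IIM  (L1)  txn=BusRdX  M[L1]=0
step 8: P1: store L2 := 97  ⟶  IMI  (L2)  txn=BusRdX  M[L2]=50
step 9: P1: store L3 := 48  ⟶  IMI  (L3)  txn=BusRdX  M[L3]=30
step 10: P1: store L2 := 9  ⟶  IMI  (L2)  txn=∅  M[L2]=50
step 11: P1: load  L4  ⟶  ISI  (L4)  txn=BusRd  M[L4]=90
step 12: P2: load  L2  ⟶  ISS  (L2)  txn=BusRd+Flush  M[L2]=9
step 13: P1: store L1 := 77  ⟶  IMI  (L1)  txn=BusRdX+Flush  M[L1]=58
step 14: P2: load  L4  ⟶  ISS  (L4)  txn=BusRd  M[L4]=90
step 15: P1: load  L3  ⟶  IMI  (L3)  txn=∅  M[L3]=30
step 16: P2: load  L2  ⟶  ISS  (L2)  txn=∅  M[L2]=9
step 17: P1: store L1 := 96  ⟶  IMI  (L1)  txn=∅  M[L1]=58
step 18: P2: store L1 := 1  ⟶  IIM  (L1)  txn=BusRdX+Flush  M[L1]=96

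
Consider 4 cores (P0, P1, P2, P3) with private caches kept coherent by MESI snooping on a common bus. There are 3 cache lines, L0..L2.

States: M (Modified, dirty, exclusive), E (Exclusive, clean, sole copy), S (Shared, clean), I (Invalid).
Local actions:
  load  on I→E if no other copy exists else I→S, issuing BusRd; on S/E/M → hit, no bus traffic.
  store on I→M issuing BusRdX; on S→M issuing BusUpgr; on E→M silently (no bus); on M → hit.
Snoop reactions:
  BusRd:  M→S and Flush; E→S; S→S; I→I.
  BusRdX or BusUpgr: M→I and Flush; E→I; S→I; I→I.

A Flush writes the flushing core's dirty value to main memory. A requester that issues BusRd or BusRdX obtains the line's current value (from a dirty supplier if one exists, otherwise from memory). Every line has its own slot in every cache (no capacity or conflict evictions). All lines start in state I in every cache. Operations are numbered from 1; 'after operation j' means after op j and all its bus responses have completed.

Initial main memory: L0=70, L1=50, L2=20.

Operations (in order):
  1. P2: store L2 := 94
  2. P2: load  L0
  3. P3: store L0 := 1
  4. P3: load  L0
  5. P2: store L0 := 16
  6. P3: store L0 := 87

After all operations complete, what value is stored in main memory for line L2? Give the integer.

  op1 P2: store L2 := 94 → I/I/M/I on L2; bus BusRdX; mem=20
  op2 P2: load  L0 → I/I/E/I on L0; bus BusRd; mem=70
  op3 P3: store L0 := 1 → I/I/I/M on L0; bus BusRdX; mem=70
  op4 P3: load  L0 → I/I/I/M on L0; bus (none); mem=70
  op5 P2: store L0 := 16 → I/I/M/I on L0; bus BusRdX Flush; mem=1
  op6 P3: store L0 := 87 → I/I/I/M on L0; bus BusRdX Flush; mem=16

memory[L2] = 20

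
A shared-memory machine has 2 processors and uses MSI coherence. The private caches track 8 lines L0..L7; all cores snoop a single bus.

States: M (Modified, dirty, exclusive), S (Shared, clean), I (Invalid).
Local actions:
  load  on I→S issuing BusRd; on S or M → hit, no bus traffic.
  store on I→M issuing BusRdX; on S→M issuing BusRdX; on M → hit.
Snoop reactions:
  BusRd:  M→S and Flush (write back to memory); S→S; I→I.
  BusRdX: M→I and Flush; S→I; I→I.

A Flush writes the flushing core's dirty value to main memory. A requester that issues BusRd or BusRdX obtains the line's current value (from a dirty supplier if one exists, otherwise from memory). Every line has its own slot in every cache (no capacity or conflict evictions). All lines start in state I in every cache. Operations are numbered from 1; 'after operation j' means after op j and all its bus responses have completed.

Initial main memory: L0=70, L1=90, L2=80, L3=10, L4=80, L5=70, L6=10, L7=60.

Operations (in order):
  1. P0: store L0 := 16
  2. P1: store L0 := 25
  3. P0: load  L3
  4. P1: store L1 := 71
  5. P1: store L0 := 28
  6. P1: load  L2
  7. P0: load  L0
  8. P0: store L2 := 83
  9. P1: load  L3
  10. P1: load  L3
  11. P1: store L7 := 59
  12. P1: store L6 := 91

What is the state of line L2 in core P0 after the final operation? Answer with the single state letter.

step 1: P0: store L0 := 16  ⟶  MI  (L0)  txn=BusRdX  M[L0]=70
step 2: P1: store L0 := 25  ⟶  IM  (L0)  txn=BusRdX+Flush  M[L0]=16
step 3: P0: load  L3  ⟶  SI  (L3)  txn=BusRd  M[L3]=10
step 4: P1: store L1 := 71  ⟶  IM  (L1)  txn=BusRdX  M[L1]=90
step 5: P1: store L0 := 28  ⟶  IM  (L0)  txn=∅  M[L0]=16
step 6: P1: load  L2  ⟶  IS  (L2)  txn=BusRd  M[L2]=80
step 7: P0: load  L0  ⟶  SS  (L0)  txn=BusRd+Flush  M[L0]=28
step 8: P0: store L2 := 83  ⟶  MI  (L2)  txn=BusRdX  M[L2]=80
step 9: P1: load  L3  ⟶  SS  (L3)  txn=BusRd  M[L3]=10
step 10: P1: load  L3  ⟶  SS  (L3)  txn=∅  M[L3]=10
step 11: P1: store L7 := 59  ⟶  IM  (L7)  txn=BusRdX  M[L7]=60
step 12: P1: store L6 := 91  ⟶  IM  (L6)  txn=BusRdX  M[L6]=10

state = M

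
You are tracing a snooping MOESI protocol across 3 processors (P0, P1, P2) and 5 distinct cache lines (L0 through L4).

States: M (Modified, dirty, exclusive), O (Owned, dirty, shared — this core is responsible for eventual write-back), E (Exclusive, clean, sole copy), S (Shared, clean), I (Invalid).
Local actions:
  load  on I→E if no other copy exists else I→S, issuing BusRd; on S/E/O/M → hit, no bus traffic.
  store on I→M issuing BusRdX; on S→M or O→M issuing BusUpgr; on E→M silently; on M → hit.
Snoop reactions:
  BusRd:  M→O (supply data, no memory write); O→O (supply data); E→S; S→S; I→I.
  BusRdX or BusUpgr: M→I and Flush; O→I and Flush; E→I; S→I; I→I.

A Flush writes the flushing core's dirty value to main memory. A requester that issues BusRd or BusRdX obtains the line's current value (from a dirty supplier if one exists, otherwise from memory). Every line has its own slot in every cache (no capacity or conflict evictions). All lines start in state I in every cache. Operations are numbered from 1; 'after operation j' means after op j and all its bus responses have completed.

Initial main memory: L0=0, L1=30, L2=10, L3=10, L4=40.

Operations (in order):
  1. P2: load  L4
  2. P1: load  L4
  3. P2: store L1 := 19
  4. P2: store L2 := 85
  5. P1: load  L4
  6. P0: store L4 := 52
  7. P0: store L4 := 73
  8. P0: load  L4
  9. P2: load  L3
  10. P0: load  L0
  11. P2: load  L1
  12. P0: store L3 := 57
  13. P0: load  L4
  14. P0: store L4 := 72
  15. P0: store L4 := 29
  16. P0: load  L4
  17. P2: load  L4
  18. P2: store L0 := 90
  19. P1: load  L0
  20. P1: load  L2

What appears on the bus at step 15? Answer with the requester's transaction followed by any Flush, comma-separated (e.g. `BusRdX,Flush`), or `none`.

[1] P2: load  L4 | P0:I, P1:I, P2:E(40) | bus: BusRd
[2] P1: load  L4 | P0:I, P1:S(40), P2:S(40) | bus: BusRd
[3] P2: store L1 := 19 | P0:I, P1:I, P2:M(19) | bus: BusRdX
[4] P2: store L2 := 85 | P0:I, P1:I, P2:M(85) | bus: BusRdX
[5] P1: load  L4 | P0:I, P1:S(40), P2:S(40) | bus: none
[6] P0: store L4 := 52 | P0:M(52), P1:I, P2:I | bus: BusRdX
[7] P0: store L4 := 73 | P0:M(73), P1:I, P2:I | bus: none
[8] P0: load  L4 | P0:M(73), P1:I, P2:I | bus: none
[9] P2: load  L3 | P0:I, P1:I, P2:E(10) | bus: BusRd
[10] P0: load  L0 | P0:E(0), P1:I, P2:I | bus: BusRd
[11] P2: load  L1 | P0:I, P1:I, P2:M(19) | bus: none
[12] P0: store L3 := 57 | P0:M(57), P1:I, P2:I | bus: BusRdX
[13] P0: load  L4 | P0:M(73), P1:I, P2:I | bus: none
[14] P0: store L4 := 72 | P0:M(72), P1:I, P2:I | bus: none
[15] P0: store L4 := 29 | P0:M(29), P1:I, P2:I | bus: none
[16] P0: load  L4 | P0:M(29), P1:I, P2:I | bus: none
[17] P2: load  L4 | P0:O(29), P1:I, P2:S(29) | bus: BusRd
[18] P2: store L0 := 90 | P0:I, P1:I, P2:M(90) | bus: BusRdX
[19] P1: load  L0 | P0:I, P1:S(90), P2:O(90) | bus: BusRd
[20] P1: load  L2 | P0:I, P1:S(85), P2:O(85) | bus: BusRd

bus = none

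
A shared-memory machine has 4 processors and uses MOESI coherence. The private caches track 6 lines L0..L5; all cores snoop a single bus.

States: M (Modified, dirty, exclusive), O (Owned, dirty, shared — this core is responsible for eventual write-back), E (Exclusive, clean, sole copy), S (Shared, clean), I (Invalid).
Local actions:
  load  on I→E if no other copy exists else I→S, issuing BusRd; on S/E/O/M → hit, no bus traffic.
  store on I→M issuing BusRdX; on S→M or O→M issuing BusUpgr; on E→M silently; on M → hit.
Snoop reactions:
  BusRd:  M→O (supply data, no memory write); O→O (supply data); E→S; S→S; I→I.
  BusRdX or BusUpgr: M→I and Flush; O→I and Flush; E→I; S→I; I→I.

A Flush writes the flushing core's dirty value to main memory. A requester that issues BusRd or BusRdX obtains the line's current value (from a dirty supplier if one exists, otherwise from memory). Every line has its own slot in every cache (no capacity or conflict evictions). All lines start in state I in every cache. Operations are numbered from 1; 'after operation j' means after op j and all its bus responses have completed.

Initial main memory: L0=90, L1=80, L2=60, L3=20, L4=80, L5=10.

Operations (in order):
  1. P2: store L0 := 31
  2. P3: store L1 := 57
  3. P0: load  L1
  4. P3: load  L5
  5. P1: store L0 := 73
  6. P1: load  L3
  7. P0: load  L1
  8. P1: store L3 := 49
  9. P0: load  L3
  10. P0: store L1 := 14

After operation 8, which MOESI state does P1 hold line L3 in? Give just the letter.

state = M

[1] P2: store L0 := 31 | P0:I, P1:I, P2:M(31), P3:I | bus: BusRdX
[2] P3: store L1 := 57 | P0:I, P1:I, P2:I, P3:M(57) | bus: BusRdX
[3] P0: load  L1 | P0:S(57), P1:I, P2:I, P3:O(57) | bus: BusRd
[4] P3: load  L5 | P0:I, P1:I, P2:I, P3:E(10) | bus: BusRd
[5] P1: store L0 := 73 | P0:I, P1:M(73), P2:I, P3:I | bus: BusRdX,Flush
[6] P1: load  L3 | P0:I, P1:E(20), P2:I, P3:I | bus: BusRd
[7] P0: load  L1 | P0:S(57), P1:I, P2:I, P3:O(57) | bus: none
[8] P1: store L3 := 49 | P0:I, P1:M(49), P2:I, P3:I | bus: none
[9] P0: load  L3 | P0:S(49), P1:O(49), P2:I, P3:I | bus: BusRd
[10] P0: store L1 := 14 | P0:M(14), P1:I, P2:I, P3:I | bus: BusUpgr,Flush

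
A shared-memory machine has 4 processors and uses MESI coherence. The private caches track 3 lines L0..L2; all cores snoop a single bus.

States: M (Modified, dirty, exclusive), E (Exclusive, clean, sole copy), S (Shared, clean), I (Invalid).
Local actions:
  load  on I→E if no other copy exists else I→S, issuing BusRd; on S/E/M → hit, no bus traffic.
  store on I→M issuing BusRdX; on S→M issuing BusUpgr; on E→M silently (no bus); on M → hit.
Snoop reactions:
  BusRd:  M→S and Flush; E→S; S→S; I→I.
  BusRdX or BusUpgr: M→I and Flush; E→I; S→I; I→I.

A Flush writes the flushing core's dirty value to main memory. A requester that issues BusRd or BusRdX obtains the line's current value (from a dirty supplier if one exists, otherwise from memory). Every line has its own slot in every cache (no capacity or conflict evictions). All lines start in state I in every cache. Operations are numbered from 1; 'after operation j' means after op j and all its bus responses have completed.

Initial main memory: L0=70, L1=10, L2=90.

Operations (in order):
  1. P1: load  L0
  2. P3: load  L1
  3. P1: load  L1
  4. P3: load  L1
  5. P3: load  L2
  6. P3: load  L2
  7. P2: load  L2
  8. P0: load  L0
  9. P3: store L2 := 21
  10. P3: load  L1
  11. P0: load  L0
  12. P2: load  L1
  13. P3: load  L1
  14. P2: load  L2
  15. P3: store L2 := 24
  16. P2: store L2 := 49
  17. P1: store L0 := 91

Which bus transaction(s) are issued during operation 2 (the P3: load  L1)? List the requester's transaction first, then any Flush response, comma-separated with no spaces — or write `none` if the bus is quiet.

[1] P1: load  L0 | P0:I, P1:E(70), P2:I, P3:I | bus: BusRd
[2] P3: load  L1 | P0:I, P1:I, P2:I, P3:E(10) | bus: BusRd
[3] P1: load  L1 | P0:I, P1:S(10), P2:I, P3:S(10) | bus: BusRd
[4] P3: load  L1 | P0:I, P1:S(10), P2:I, P3:S(10) | bus: none
[5] P3: load  L2 | P0:I, P1:I, P2:I, P3:E(90) | bus: BusRd
[6] P3: load  L2 | P0:I, P1:I, P2:I, P3:E(90) | bus: none
[7] P2: load  L2 | P0:I, P1:I, P2:S(90), P3:S(90) | bus: BusRd
[8] P0: load  L0 | P0:S(70), P1:S(70), P2:I, P3:I | bus: BusRd
[9] P3: store L2 := 21 | P0:I, P1:I, P2:I, P3:M(21) | bus: BusUpgr
[10] P3: load  L1 | P0:I, P1:S(10), P2:I, P3:S(10) | bus: none
[11] P0: load  L0 | P0:S(70), P1:S(70), P2:I, P3:I | bus: none
[12] P2: load  L1 | P0:I, P1:S(10), P2:S(10), P3:S(10) | bus: BusRd
[13] P3: load  L1 | P0:I, P1:S(10), P2:S(10), P3:S(10) | bus: none
[14] P2: load  L2 | P0:I, P1:I, P2:S(21), P3:S(21) | bus: BusRd,Flush
[15] P3: store L2 := 24 | P0:I, P1:I, P2:I, P3:M(24) | bus: BusUpgr
[16] P2: store L2 := 49 | P0:I, P1:I, P2:M(49), P3:I | bus: BusRdX,Flush
[17] P1: store L0 := 91 | P0:I, P1:M(91), P2:I, P3:I | bus: BusUpgr

bus = BusRd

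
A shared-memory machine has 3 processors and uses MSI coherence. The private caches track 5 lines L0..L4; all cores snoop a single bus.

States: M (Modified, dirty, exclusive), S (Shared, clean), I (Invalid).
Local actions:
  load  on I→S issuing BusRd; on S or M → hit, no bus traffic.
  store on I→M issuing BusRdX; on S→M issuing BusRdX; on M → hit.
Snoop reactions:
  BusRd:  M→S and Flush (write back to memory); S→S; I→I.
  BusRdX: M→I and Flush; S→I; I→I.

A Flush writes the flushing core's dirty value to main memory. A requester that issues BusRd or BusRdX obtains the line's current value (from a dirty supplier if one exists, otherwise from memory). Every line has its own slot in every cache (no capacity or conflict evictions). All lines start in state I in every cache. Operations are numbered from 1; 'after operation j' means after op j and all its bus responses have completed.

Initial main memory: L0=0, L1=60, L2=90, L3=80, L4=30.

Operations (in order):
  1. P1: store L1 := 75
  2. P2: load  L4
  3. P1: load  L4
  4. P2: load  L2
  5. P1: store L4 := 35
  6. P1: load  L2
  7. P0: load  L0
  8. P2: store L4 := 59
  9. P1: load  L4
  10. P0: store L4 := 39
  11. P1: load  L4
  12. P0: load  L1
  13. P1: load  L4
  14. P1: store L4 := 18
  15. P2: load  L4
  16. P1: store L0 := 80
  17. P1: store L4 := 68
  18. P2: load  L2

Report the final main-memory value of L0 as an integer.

memory[L0] = 0

step 1: P1: store L1 := 75  ⟶  IMI  (L1)  txn=BusRdX  M[L1]=60
step 2: P2: load  L4  ⟶  IIS  (L4)  txn=BusRd  M[L4]=30
step 3: P1: load  L4  ⟶  ISS  (L4)  txn=BusRd  M[L4]=30
step 4: P2: load  L2  ⟶  IIS  (L2)  txn=BusRd  M[L2]=90
step 5: P1: store L4 := 35  ⟶  IMI  (L4)  txn=BusRdX  M[L4]=30
step 6: P1: load  L2  ⟶  ISS  (L2)  txn=BusRd  M[L2]=90
step 7: P0: load  L0  ⟶  SII  (L0)  txn=BusRd  M[L0]=0
step 8: P2: store L4 := 59  ⟶  IIM  (L4)  txn=BusRdX+Flush  M[L4]=35
step 9: P1: load  L4  ⟶  ISS  (L4)  txn=BusRd+Flush  M[L4]=59
step 10: P0: store L4 := 39  ⟶  MII  (L4)  txn=BusRdX  M[L4]=59
step 11: P1: load  L4  ⟶  SSI  (L4)  txn=BusRd+Flush  M[L4]=39
step 12: P0: load  L1  ⟶  SSI  (L1)  txn=BusRd+Flush  M[L1]=75
step 13: P1: load  L4  ⟶  SSI  (L4)  txn=∅  M[L4]=39
step 14: P1: store L4 := 18  ⟶  IMI  (L4)  txn=BusRdX  M[L4]=39
step 15: P2: load  L4  ⟶  ISS  (L4)  txn=BusRd+Flush  M[L4]=18
step 16: P1: store L0 := 80  ⟶  IMI  (L0)  txn=BusRdX  M[L0]=0
step 17: P1: store L4 := 68  ⟶  IMI  (L4)  txn=BusRdX  M[L4]=18
step 18: P2: load  L2  ⟶  ISS  (L2)  txn=∅  M[L2]=90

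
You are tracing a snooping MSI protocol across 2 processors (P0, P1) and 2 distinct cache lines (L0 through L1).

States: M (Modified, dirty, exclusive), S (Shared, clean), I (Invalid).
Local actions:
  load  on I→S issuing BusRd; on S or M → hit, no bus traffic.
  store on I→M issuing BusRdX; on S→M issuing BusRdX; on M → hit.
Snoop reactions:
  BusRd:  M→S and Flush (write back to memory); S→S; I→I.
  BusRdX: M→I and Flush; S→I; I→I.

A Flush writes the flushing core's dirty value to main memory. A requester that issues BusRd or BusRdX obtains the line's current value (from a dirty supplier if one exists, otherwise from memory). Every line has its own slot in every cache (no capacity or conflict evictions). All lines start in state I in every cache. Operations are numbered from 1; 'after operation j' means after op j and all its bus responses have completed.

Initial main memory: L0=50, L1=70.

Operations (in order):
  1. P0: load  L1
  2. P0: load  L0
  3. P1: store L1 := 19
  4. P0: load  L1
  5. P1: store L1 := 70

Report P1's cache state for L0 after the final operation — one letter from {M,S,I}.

  op1 P0: load  L1 → S/I on L1; bus BusRd; mem=70
  op2 P0: load  L0 → S/I on L0; bus BusRd; mem=50
  op3 P1: store L1 := 19 → I/M on L1; bus BusRdX; mem=70
  op4 P0: load  L1 → S/S on L1; bus BusRd Flush; mem=19
  op5 P1: store L1 := 70 → I/M on L1; bus BusRdX; mem=19

state = I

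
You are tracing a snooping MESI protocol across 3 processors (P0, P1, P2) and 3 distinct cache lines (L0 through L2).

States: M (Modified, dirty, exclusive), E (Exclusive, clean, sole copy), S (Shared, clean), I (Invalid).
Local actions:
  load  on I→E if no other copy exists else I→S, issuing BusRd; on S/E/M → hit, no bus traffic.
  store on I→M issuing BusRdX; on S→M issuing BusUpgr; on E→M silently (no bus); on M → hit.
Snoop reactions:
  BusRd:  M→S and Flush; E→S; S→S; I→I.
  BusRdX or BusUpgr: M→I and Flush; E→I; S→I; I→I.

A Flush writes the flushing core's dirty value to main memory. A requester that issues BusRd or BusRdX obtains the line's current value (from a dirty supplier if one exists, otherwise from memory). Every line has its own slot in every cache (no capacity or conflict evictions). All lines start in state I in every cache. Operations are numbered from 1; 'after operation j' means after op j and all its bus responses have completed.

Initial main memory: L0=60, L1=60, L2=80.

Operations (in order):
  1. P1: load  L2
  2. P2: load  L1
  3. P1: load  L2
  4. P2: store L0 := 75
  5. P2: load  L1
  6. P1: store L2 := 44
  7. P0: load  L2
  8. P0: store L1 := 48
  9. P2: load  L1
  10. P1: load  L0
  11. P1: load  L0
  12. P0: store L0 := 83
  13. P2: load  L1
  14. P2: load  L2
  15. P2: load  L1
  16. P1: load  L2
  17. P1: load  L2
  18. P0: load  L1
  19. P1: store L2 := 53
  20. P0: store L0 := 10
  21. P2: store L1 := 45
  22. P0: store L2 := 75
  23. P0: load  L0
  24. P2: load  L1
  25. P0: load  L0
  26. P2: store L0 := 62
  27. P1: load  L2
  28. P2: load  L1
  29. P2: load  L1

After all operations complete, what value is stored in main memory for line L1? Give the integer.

1. P1: load  L2  bus=[BusRd]  L2: P0=I P1=E P2=I  mem[L2]=80
2. P2: load  L1  bus=[BusRd]  L1: P0=I P1=I P2=E  mem[L1]=60
3. P1: load  L2  bus=[-]  L2: P0=I P1=E P2=I  mem[L2]=80
4. P2: store L0 := 75  bus=[BusRdX]  L0: P0=I P1=I P2=M  mem[L0]=60
5. P2: load  L1  bus=[-]  L1: P0=I P1=I P2=E  mem[L1]=60
6. P1: store L2 := 44  bus=[-]  L2: P0=I P1=M P2=I  mem[L2]=80
7. P0: load  L2  bus=[BusRd,Flush]  L2: P0=S P1=S P2=I  mem[L2]=44
8. P0: store L1 := 48  bus=[BusRdX]  L1: P0=M P1=I P2=I  mem[L1]=60
9. P2: load  L1  bus=[BusRd,Flush]  L1: P0=S P1=I P2=S  mem[L1]=48
10. P1: load  L0  bus=[BusRd,Flush]  L0: P0=I P1=S P2=S  mem[L0]=75
11. P1: load  L0  bus=[-]  L0: P0=I P1=S P2=S  mem[L0]=75
12. P0: store L0 := 83  bus=[BusRdX]  L0: P0=M P1=I P2=I  mem[L0]=75
13. P2: load  L1  bus=[-]  L1: P0=S P1=I P2=S  mem[L1]=48
14. P2: load  L2  bus=[BusRd]  L2: P0=S P1=S P2=S  mem[L2]=44
15. P2: load  L1  bus=[-]  L1: P0=S P1=I P2=S  mem[L1]=48
16. P1: load  L2  bus=[-]  L2: P0=S P1=S P2=S  mem[L2]=44
17. P1: load  L2  bus=[-]  L2: P0=S P1=S P2=S  mem[L2]=44
18. P0: load  L1  bus=[-]  L1: P0=S P1=I P2=S  mem[L1]=48
19. P1: store L2 := 53  bus=[BusUpgr]  L2: P0=I P1=M P2=I  mem[L2]=44
20. P0: store L0 := 10  bus=[-]  L0: P0=M P1=I P2=I  mem[L0]=75
21. P2: store L1 := 45  bus=[BusUpgr]  L1: P0=I P1=I P2=M  mem[L1]=48
22. P0: store L2 := 75  bus=[BusRdX,Flush]  L2: P0=M P1=I P2=I  mem[L2]=53
23. P0: load  L0  bus=[-]  L0: P0=M P1=I P2=I  mem[L0]=75
24. P2: load  L1  bus=[-]  L1: P0=I P1=I P2=M  mem[L1]=48
25. P0: load  L0  bus=[-]  L0: P0=M P1=I P2=I  mem[L0]=75
26. P2: store L0 := 62  bus=[BusRdX,Flush]  L0: P0=I P1=I P2=M  mem[L0]=10
27. P1: load  L2  bus=[BusRd,Flush]  L2: P0=S P1=S P2=I  mem[L2]=75
28. P2: load  L1  bus=[-]  L1: P0=I P1=I P2=M  mem[L1]=48
29. P2: load  L1  bus=[-]  L1: P0=I P1=I P2=M  mem[L1]=48

memory[L1] = 48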